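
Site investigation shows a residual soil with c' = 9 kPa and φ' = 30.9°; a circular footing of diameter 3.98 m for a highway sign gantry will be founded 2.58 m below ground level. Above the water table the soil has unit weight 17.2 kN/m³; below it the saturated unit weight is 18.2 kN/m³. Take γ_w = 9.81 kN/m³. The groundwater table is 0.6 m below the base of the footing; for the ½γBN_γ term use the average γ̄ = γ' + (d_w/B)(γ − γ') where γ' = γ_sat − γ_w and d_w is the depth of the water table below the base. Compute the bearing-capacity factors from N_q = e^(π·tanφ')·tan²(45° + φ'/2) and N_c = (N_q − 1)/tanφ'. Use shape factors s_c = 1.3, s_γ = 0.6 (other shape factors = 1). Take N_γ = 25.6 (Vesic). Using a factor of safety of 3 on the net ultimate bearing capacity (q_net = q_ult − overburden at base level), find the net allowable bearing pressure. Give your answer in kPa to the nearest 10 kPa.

N_q = e^(π·tan30.9°)·tan²(60.45°) = 20.39; N_c = (N_q − 1)/tanφ' = 32.41.
Overburden at base level: q = 17.2 × 2.58 = 44.376 kPa.
The water table is 0.6 m below the base (< B = 3.98 m), so the ½γBN_γ term uses γ̄ = γ' + (d_w/B)(γ − γ') = 8.39 + (0.6/3.98)(17.2 − 8.39) = 9.7181 kN/m³.
Cohesion term c·N_c·s_c = 9 × 32.406 × 1.3 = 379.15 kPa; surcharge term q·N_q = 44.376 × 20.394 = 905.02 kPa; self-weight term 0.5·γ·B·N_γ·s_γ = 0.5 × 9.7181 × 3.98 × 25.6 × 0.6 = 297.05 kPa.
q_ult = 379.15 + 905.02 + 297.05 = 1581.2 kPa.
q_net = 1581.2 − 44.376 = 1536.8 kPa.
q_all(net) = 1536.8 / 3 = 512.28 kPa.

q_all(net) ≈ 510 kPa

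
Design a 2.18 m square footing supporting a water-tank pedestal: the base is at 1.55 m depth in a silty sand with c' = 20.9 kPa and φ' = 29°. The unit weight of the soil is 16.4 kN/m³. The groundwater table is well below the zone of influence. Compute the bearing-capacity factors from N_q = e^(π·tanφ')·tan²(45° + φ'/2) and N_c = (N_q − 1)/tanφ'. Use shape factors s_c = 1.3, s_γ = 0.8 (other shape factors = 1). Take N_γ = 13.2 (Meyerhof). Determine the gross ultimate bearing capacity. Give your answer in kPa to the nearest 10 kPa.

tan29° = 0.5543, so N_q = e^(π×0.5543)·tan²(59.5°) = 5.705 × 2.882 = 16.44.
N_c = (16.44 − 1)/tan29° = 27.86.
q = γ·D_f = 16.4 × 1.55 = 25.42 kPa.
c·N_c·s_c = 20.9 × 27.86 × 1.3 = 756.97 kPa
q·N_q = 25.42 × 16.443 = 417.99 kPa
0.5·γ·B·N_γ·s_γ = 0.5 × 16.4 × 2.18 × 13.2 × 0.8 = 188.77 kPa
q_ult = 756.97 + 417.99 + 188.77 = 1363.7 kPa.

q_ult ≈ 1360 kPa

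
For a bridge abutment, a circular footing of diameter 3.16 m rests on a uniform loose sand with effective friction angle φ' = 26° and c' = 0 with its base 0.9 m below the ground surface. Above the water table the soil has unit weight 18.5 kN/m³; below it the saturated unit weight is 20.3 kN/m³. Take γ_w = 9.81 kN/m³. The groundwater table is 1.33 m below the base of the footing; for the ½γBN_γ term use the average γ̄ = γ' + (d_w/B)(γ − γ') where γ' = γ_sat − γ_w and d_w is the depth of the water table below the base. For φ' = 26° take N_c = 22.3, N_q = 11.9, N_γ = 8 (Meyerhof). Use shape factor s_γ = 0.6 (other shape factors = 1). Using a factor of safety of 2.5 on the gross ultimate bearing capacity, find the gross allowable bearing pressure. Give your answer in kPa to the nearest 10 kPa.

Overburden at base level: q = 18.5 × 0.9 = 16.65 kPa.
The water table is 1.33 m below the base (< B = 3.16 m), so the ½γBN_γ term uses γ̄ = γ' + (d_w/B)(γ − γ') = 10.49 + (1.33/3.16)(18.5 − 10.49) = 13.861 kN/m³.
Surcharge term q·N_q = 16.65 × 11.9 = 198.14 kPa; self-weight term 0.5·γ·B·N_γ·s_γ = 0.5 × 13.861 × 3.16 × 8 × 0.6 = 105.12 kPa.
q_ult = 198.14 + 105.12 = 303.26 kPa.
q_all = 303.26 / 2.5 = 121.3 kPa.

q_all ≈ 120 kPa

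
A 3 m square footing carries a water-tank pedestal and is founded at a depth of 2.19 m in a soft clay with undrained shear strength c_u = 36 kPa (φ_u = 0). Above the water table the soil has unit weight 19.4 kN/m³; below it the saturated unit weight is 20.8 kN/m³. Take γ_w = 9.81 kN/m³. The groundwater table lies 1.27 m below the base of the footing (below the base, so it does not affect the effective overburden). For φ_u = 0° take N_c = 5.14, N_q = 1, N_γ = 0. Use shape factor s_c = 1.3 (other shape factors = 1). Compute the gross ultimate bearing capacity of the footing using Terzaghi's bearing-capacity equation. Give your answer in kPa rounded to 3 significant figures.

q_ult ≈ 283 kPa

Effective surcharge at the founding depth q = γ·D_f = 19.4 × 2.19 = 42.486 kPa.
q_ult = c·N_c·s_c + q·N_q
     = 36 × 5.14 × 1.3 + 42.486 × 1
     = 240.55 + 42.486 = 283.04 kPa.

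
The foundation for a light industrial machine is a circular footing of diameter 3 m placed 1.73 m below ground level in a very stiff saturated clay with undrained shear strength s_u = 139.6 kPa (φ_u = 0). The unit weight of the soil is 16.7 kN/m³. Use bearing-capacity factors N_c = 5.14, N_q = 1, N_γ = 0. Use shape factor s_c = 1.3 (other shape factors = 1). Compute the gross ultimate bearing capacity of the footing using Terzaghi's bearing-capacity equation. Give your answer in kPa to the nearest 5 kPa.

q_ult ≈ 960 kPa

Overburden at base level: q = 16.7 × 1.73 = 28.891 kPa.
Cohesion term c·N_c·s_c = 139.6 × 5.14 × 1.3 = 932.81 kPa; surcharge term q·N_q = 28.891 × 1 = 28.891 kPa.
q_ult = 932.81 + 28.891 = 961.7 kPa.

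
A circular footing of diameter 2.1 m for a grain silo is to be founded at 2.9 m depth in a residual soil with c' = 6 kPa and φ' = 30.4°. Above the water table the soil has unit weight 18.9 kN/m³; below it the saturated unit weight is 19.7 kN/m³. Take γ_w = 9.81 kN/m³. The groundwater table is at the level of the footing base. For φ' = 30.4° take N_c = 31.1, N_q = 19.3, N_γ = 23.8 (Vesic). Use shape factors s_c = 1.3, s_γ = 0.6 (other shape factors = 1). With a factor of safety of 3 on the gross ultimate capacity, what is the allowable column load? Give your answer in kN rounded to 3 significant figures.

Overburden at base level: q = 18.9 × 2.9 = 54.81 kPa.
Below the base the soil is submerged, so the ½γBN_γ term uses γ' = 19.7 − 9.81 = 9.89 kN/m³.
Cohesion term c·N_c·s_c = 6 × 31.1 × 1.3 = 242.58 kPa; surcharge term q·N_q = 54.81 × 19.3 = 1057.8 kPa; self-weight term 0.5·γ·B·N_γ·s_γ = 0.5 × 9.89 × 2.1 × 23.8 × 0.6 = 148.29 kPa.
q_ult = 242.58 + 1057.8 + 148.29 = 1448.7 kPa.
Gross allowable pressure q_all = 1448.7 / 3 = 482.9 kPa.
Footing area = 3.4636 m², so allowable column load = 482.9 × 3.4636 = 1672.6 kN.

P_all ≈ 1670 kN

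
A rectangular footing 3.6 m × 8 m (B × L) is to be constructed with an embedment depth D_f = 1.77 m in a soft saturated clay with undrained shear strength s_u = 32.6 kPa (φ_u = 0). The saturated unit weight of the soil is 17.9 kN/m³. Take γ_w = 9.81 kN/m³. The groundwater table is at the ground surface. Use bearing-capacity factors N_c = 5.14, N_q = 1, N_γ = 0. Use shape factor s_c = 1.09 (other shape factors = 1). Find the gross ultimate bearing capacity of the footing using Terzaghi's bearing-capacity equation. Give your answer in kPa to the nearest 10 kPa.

γ' = 17.9 − 9.81 = 8.09 kN/m³ (submerged throughout). q = 8.09 × 1.77 = 14.319 kPa.
c·N_c·s_c = 32.6 × 5.14 × 1.09 = 182.64 kPa
q·N_q = 14.319 × 1 = 14.319 kPa
q_ult = 182.64 + 14.319 = 196.96 kPa.

q_ult ≈ 200 kPa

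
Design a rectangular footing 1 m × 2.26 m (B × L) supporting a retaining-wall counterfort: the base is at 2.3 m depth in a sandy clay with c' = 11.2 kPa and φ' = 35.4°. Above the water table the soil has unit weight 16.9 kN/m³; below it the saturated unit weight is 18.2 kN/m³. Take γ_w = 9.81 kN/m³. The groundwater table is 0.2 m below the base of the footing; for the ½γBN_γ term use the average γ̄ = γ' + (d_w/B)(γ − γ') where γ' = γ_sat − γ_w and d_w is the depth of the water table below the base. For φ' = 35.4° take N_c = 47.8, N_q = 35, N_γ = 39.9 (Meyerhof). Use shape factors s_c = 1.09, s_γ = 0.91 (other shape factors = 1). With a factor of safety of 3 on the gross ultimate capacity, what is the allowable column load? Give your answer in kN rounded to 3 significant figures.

P_all ≈ 1600 kN

Overburden at base level: q = 16.9 × 2.3 = 38.87 kPa.
The water table is 0.2 m below the base (< B = 1 m), so the ½γBN_γ term uses γ̄ = γ' + (d_w/B)(γ − γ') = 8.39 + (0.2/1)(16.9 − 8.39) = 10.092 kN/m³.
Cohesion term c·N_c·s_c = 11.2 × 47.8 × 1.09 = 583.54 kPa; surcharge term q·N_q = 38.87 × 35 = 1360.4 kPa; self-weight term 0.5·γ·B·N_γ·s_γ = 0.5 × 10.092 × 1 × 39.9 × 0.91 = 183.22 kPa.
q_ult = 583.54 + 1360.4 + 183.22 = 2127.2 kPa.
Gross allowable pressure q_all = 2127.2 / 3 = 709.07 kPa.
Footing area = 2.26 m², so allowable column load = 709.07 × 2.26 = 1602.5 kN.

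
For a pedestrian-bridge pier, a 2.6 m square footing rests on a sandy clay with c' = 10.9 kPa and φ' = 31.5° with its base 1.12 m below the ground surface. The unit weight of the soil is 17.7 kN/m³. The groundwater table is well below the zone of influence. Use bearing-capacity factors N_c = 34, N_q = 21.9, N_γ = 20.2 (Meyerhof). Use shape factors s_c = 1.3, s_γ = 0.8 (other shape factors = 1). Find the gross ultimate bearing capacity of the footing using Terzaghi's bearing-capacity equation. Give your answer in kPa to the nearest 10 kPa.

q_ult ≈ 1290 kPa

Overburden at base level: q = 17.7 × 1.12 = 19.824 kPa.
Cohesion term c·N_c·s_c = 10.9 × 34 × 1.3 = 481.78 kPa; surcharge term q·N_q = 19.824 × 21.9 = 434.15 kPa; self-weight term 0.5·γ·B·N_γ·s_γ = 0.5 × 17.7 × 2.6 × 20.2 × 0.8 = 371.84 kPa.
q_ult = 481.78 + 434.15 + 371.84 = 1287.8 kPa.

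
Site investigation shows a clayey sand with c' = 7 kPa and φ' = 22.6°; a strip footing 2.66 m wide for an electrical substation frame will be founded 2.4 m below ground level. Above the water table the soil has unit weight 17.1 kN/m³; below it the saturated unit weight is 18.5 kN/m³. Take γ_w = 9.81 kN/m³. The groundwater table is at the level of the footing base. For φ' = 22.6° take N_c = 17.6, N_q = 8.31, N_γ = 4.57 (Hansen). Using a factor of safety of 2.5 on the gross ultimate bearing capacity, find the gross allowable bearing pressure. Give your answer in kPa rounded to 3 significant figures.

Effective surcharge at the founding depth q = γ·D_f = 17.1 × 2.4 = 41.04 kPa.
The water table coincides with the base, so in the self-weight term γ → γ' = 8.69 kN/m³.
q_ult = c·N_c + q·N_q + 0.5·γ·B·N_γ
     = 7 × 17.6 + 41.04 × 8.31 + 0.5 × 8.69 × 2.66 × 4.57
     = 123.2 + 341.04 + 52.819 = 517.06 kPa.
q_all = 517.06 / 2.5 = 206.82 kPa.

q_all ≈ 207 kPa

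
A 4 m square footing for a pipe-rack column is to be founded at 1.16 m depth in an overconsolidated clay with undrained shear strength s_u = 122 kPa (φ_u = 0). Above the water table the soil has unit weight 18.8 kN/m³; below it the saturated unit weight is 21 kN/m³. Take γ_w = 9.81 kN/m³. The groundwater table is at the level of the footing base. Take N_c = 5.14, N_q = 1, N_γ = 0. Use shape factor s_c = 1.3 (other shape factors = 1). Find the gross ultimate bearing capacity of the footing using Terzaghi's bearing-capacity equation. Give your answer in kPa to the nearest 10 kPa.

q_ult ≈ 840 kPa

Overburden at base level: q = 18.8 × 1.16 = 21.808 kPa.
Cohesion term c·N_c·s_c = 122 × 5.14 × 1.3 = 815.2 kPa; surcharge term q·N_q = 21.808 × 1 = 21.808 kPa.
q_ult = 815.2 + 21.808 = 837.01 kPa.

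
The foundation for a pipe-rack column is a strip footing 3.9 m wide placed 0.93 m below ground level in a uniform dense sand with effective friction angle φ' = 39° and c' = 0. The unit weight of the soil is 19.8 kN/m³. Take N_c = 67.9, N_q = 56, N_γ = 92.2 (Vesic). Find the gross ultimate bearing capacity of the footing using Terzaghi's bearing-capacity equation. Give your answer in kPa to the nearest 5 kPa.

Overburden at base level: q = 19.8 × 0.93 = 18.414 kPa.
Surcharge term q·N_q = 18.414 × 56 = 1031.2 kPa; self-weight term 0.5·γ·B·N_γ = 0.5 × 19.8 × 3.9 × 92.2 = 3559.8 kPa.
q_ult = 1031.2 + 3559.8 = 4591 kPa.

q_ult ≈ 4590 kPa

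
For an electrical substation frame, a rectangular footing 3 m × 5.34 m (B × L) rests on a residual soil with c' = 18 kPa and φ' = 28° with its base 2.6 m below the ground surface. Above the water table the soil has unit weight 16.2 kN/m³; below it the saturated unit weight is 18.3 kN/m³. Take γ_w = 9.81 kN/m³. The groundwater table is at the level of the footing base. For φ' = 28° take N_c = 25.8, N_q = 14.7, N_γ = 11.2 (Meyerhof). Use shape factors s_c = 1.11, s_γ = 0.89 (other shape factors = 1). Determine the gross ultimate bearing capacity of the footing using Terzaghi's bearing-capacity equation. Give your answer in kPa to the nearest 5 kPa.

q_ult ≈ 1260 kPa

q = γ·D_f = 16.2 × 2.6 = 42.12 kPa.
For the ½γBN_γ term take γ' = 18.3 − 9.81 = 8.49 kN/m³ (soil below base is submerged).
c·N_c·s_c = 18 × 25.8 × 1.11 = 515.48 kPa
q·N_q = 42.12 × 14.7 = 619.16 kPa
0.5·γ·B·N_γ·s_γ = 0.5 × 8.49 × 3 × 11.2 × 0.89 = 126.94 kPa
q_ult = 515.48 + 619.16 + 126.94 = 1261.6 kPa.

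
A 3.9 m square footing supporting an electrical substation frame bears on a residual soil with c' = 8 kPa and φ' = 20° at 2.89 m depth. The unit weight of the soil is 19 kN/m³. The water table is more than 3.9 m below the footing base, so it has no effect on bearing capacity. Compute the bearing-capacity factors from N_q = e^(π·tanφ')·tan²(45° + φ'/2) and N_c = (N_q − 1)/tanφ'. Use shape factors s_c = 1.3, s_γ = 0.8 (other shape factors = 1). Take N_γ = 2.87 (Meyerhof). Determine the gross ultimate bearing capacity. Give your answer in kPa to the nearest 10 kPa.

tan20° = 0.364, so N_q = e^(π×0.364)·tan²(55°) = 3.138 × 2.04 = 6.4.
N_c = (6.4 − 1)/tan20° = 14.83.
Effective surcharge at the founding depth q = γ·D_f = 19 × 2.89 = 54.91 kPa.
q_ult = c·N_c·s_c + q·N_q + 0.5·γ·B·N_γ·s_γ
     = 8 × 14.835 × 1.3 + 54.91 × 6.3994 + 0.5 × 19 × 3.9 × 2.87 × 0.8
     = 154.28 + 351.39 + 85.067 = 590.74 kPa.

q_ult ≈ 590 kPa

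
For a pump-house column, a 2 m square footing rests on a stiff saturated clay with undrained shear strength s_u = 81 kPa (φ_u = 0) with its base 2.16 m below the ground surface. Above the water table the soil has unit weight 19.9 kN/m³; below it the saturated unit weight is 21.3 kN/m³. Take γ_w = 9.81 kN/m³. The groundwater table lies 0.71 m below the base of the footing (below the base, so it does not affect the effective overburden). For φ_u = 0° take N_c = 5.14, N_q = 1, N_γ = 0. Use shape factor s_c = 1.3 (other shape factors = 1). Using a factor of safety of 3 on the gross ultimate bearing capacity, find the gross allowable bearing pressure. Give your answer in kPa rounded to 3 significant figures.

Overburden at base level: q = 19.9 × 2.16 = 42.984 kPa.
Cohesion term c·N_c·s_c = 81 × 5.14 × 1.3 = 541.24 kPa; surcharge term q·N_q = 42.984 × 1 = 42.984 kPa.
q_ult = 541.24 + 42.984 = 584.23 kPa.
q_all = 584.23 / 3 = 194.74 kPa.

q_all ≈ 195 kPa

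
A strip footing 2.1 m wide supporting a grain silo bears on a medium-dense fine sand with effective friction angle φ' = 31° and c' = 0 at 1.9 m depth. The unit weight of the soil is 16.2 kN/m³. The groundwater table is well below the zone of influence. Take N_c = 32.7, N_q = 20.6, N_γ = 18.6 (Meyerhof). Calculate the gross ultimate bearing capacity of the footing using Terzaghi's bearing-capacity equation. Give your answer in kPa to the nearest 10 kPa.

Overburden at base level: q = 16.2 × 1.9 = 30.78 kPa.
Surcharge term q·N_q = 30.78 × 20.6 = 634.07 kPa; self-weight term 0.5·γ·B·N_γ = 0.5 × 16.2 × 2.1 × 18.6 = 316.39 kPa.
q_ult = 634.07 + 316.39 = 950.45 kPa.

q_ult ≈ 950 kPa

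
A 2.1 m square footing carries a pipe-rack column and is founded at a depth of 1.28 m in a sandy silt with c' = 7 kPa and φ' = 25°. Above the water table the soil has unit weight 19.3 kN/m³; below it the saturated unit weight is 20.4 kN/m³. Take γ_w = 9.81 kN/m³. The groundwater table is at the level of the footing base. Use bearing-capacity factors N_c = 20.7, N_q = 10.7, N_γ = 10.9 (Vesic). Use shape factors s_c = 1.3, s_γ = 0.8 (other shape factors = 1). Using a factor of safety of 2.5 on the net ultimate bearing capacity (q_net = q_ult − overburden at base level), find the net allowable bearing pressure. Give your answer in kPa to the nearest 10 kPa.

q_all(net) ≈ 210 kPa

q = γ·D_f = 19.3 × 1.28 = 24.704 kPa.
For the ½γBN_γ term take γ' = 20.4 − 9.81 = 10.59 kN/m³ (soil below base is submerged).
c·N_c·s_c = 7 × 20.7 × 1.3 = 188.37 kPa
q·N_q = 24.704 × 10.7 = 264.33 kPa
0.5·γ·B·N_γ·s_γ = 0.5 × 10.59 × 2.1 × 10.9 × 0.8 = 96.962 kPa
q_ult = 188.37 + 264.33 + 96.962 = 549.66 kPa.
q_net = 549.66 − 24.704 = 524.96 kPa.
q_all(net) = 524.96 / 2.5 = 209.98 kPa.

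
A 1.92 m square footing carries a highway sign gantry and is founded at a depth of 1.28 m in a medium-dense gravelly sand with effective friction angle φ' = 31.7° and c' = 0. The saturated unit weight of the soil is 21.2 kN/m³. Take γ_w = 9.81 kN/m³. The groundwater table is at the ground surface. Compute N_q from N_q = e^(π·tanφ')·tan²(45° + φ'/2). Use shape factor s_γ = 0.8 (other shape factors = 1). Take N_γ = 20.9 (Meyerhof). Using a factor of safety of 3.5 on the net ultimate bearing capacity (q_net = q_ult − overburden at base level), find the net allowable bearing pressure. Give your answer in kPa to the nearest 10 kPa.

N_q = e^(π·tan31.7°)·tan²(60.85°) = 22.38.
Water table at ground surface, so effective unit weight γ' = 21.2 − 9.81 = 11.39 kN/m³ is used throughout; overburden q = 11.39 × 1.28 = 14.579 kPa; the same γ' applies in the ½γBN_γ term.
Surcharge term q·N_q = 14.579 × 22.377 = 326.24 kPa; self-weight term 0.5·γ·B·N_γ·s_γ = 0.5 × 11.39 × 1.92 × 20.9 × 0.8 = 182.82 kPa.
q_ult = 326.24 + 182.82 = 509.06 kPa.
q_net = 509.06 − 14.579 = 494.48 kPa.
q_all(net) = 494.48 / 3.5 = 141.28 kPa.

q_all(net) ≈ 140 kPa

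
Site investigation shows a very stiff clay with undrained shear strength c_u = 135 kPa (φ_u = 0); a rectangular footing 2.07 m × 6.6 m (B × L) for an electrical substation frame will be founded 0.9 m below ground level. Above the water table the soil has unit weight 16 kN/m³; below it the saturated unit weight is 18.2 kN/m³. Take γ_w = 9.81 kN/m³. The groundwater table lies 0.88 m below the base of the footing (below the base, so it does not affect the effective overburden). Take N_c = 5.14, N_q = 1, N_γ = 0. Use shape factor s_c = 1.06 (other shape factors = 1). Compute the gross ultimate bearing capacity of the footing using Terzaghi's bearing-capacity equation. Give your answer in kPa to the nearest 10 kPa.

q_ult ≈ 750 kPa

Effective surcharge at the founding depth q = γ·D_f = 16 × 0.9 = 14.4 kPa.
q_ult = c·N_c·s_c + q·N_q
     = 135 × 5.14 × 1.06 + 14.4 × 1
     = 735.53 + 14.4 = 749.93 kPa.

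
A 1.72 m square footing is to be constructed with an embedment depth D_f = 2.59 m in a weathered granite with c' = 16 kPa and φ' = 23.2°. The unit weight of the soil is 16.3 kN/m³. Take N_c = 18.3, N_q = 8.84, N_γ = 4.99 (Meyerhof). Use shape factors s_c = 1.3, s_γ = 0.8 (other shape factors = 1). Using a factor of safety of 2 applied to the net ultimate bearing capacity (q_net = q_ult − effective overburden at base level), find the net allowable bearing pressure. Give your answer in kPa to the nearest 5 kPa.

q_all(net) ≈ 385 kPa

Overburden at base level: q = 16.3 × 2.59 = 42.217 kPa.
Cohesion term c·N_c·s_c = 16 × 18.3 × 1.3 = 380.64 kPa; surcharge term q·N_q = 42.217 × 8.84 = 373.2 kPa; self-weight term 0.5·γ·B·N_γ·s_γ = 0.5 × 16.3 × 1.72 × 4.99 × 0.8 = 55.96 kPa.
q_ult = 380.64 + 373.2 + 55.96 = 809.8 kPa.
Net ultimate: q_net = 809.8 − 42.217 = 767.58 kPa.
q_all(net) = 767.58 / 2 = 383.79 kPa.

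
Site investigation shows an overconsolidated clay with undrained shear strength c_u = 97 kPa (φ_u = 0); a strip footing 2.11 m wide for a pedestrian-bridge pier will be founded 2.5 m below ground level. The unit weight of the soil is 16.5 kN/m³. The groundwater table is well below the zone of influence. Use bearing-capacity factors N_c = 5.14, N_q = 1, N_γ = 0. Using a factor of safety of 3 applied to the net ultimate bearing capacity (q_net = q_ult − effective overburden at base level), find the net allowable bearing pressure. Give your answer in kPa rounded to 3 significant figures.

q_all(net) ≈ 166 kPa

Effective surcharge at the founding depth q = γ·D_f = 16.5 × 2.5 = 41.25 kPa.
q_ult = c·N_c + q·N_q
     = 97 × 5.14 + 41.25 × 1
     = 498.58 + 41.25 = 539.83 kPa.
Net ultimate: q_net = 539.83 − 41.25 = 498.58 kPa.
q_all(net) = 498.58 / 3 = 166.19 kPa.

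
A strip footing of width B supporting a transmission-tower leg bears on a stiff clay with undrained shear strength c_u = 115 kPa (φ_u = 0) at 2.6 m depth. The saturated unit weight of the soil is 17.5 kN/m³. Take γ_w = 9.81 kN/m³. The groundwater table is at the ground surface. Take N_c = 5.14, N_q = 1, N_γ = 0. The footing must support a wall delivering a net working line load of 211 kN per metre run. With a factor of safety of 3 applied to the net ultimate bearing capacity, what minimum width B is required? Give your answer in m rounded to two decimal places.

With the water table at the surface the whole profile is submerged: γ' = 17.5 − 9.81 = 7.69 kN/m³, so q = γ'·D_f = 19.994 kPa.
q_ult = c·N_c + q·N_q
     = 115 × 5.14 + 19.994 × 1
     = 591.1 + 19.994 = 611.09 kPa.
For φ = 0 the ½γBN_γ term vanishes, so q_ult is independent of B. q_net = 611.09 − 19.994 = 591.1 kPa; q_all(net) = 591.1/3 = 197.03 kPa.
Required width B = w / q_all(net) = 211 / 197.03 = 1.071 m.

B = 1.07 m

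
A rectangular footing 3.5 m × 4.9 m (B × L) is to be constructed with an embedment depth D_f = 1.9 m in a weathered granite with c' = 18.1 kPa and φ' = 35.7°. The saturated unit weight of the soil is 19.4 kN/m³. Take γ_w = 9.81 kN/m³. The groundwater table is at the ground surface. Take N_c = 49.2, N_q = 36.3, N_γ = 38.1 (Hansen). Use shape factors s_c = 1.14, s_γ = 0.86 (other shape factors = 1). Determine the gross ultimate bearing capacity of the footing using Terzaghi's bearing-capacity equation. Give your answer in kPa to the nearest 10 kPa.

With the water table at the surface the whole profile is submerged: γ' = 19.4 − 9.81 = 9.59 kN/m³, so q = γ'·D_f = 18.221 kPa; the same γ' applies in the ½γBN_γ term.
q_ult = c·N_c·s_c + q·N_q + 0.5·γ·B·N_γ·s_γ
     = 18.1 × 49.2 × 1.14 + 18.221 × 36.3 + 0.5 × 9.59 × 3.5 × 38.1 × 0.86
     = 1015.2 + 661.42 + 549.9 = 2226.5 kPa.

q_ult ≈ 2230 kPa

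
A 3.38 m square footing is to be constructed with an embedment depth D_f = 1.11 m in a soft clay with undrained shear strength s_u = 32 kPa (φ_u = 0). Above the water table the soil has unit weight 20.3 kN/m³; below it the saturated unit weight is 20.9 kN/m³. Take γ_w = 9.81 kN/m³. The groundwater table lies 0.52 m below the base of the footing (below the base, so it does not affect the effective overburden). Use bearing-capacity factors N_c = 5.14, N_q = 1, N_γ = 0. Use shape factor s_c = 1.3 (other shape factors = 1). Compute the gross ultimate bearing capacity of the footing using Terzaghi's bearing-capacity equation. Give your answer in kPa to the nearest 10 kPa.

q_ult ≈ 240 kPa

q = γ·D_f = 20.3 × 1.11 = 22.533 kPa.
c·N_c·s_c = 32 × 5.14 × 1.3 = 213.82 kPa
q·N_q = 22.533 × 1 = 22.533 kPa
q_ult = 213.82 + 22.533 = 236.36 kPa.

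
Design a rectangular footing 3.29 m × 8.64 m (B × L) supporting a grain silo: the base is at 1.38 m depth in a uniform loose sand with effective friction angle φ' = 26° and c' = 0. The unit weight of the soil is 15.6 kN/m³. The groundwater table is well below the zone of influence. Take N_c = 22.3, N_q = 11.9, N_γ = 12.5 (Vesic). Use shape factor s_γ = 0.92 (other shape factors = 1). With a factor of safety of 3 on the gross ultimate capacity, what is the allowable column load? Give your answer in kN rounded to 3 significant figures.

P_all ≈ 5220 kN

Effective surcharge at the founding depth q = γ·D_f = 15.6 × 1.38 = 21.528 kPa.
q_ult = q·N_q + 0.5·γ·B·N_γ·s_γ
     = 21.528 × 11.9 + 0.5 × 15.6 × 3.29 × 12.5 × 0.92
     = 256.18 + 295.11 = 551.3 kPa.
Gross allowable pressure q_all = 551.3 / 3 = 183.77 kPa.
Footing area = 28.4256 m², so allowable column load = 183.77 × 28.4256 = 5223.6 kN.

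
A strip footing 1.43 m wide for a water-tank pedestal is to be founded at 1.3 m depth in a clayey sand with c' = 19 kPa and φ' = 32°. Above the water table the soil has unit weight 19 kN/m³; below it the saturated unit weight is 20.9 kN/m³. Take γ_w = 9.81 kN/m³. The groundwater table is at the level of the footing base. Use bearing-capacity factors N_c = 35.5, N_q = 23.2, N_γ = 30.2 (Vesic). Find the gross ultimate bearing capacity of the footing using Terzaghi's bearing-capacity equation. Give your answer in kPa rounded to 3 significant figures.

q_ult ≈ 1490 kPa

Effective surcharge at the founding depth q = γ·D_f = 19 × 1.3 = 24.7 kPa.
The water table coincides with the base, so in the self-weight term γ → γ' = 11.09 kN/m³.
q_ult = c·N_c + q·N_q + 0.5·γ·B·N_γ
     = 19 × 35.5 + 24.7 × 23.2 + 0.5 × 11.09 × 1.43 × 30.2
     = 674.5 + 573.04 + 239.47 = 1487 kPa.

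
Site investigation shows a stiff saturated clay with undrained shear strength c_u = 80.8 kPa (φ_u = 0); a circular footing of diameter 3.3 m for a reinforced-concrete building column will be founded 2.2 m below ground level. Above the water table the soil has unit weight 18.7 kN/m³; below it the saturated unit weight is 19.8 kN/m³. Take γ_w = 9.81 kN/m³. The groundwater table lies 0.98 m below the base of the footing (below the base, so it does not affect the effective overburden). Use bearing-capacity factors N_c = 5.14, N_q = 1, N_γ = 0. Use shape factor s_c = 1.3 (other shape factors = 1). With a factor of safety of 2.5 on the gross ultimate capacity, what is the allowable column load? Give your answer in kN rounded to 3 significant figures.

Effective surcharge at the founding depth q = γ·D_f = 18.7 × 2.2 = 41.14 kPa.
q_ult = c·N_c·s_c + q·N_q
     = 80.8 × 5.14 × 1.3 + 41.14 × 1
     = 539.91 + 41.14 = 581.05 kPa.
Gross allowable pressure q_all = 581.05 / 2.5 = 232.42 kPa.
Footing area = 8.553 m², so allowable column load = 232.42 × 8.553 = 1987.9 kN.

P_all ≈ 1990 kN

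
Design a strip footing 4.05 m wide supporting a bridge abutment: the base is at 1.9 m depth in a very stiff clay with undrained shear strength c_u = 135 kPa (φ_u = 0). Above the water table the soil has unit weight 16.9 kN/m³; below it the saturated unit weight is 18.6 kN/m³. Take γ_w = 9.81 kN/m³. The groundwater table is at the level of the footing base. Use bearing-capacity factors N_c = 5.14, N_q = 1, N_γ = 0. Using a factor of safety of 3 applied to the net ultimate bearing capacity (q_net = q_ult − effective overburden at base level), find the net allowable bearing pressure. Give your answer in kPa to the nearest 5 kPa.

q = γ·D_f = 16.9 × 1.9 = 32.11 kPa.
c·N_c = 135 × 5.14 = 693.9 kPa
q·N_q = 32.11 × 1 = 32.11 kPa
q_ult = 693.9 + 32.11 = 726.01 kPa.
Net ultimate: q_net = 726.01 − 32.11 = 693.9 kPa.
q_all(net) = 693.9 / 3 = 231.3 kPa.

q_all(net) ≈ 230 kPa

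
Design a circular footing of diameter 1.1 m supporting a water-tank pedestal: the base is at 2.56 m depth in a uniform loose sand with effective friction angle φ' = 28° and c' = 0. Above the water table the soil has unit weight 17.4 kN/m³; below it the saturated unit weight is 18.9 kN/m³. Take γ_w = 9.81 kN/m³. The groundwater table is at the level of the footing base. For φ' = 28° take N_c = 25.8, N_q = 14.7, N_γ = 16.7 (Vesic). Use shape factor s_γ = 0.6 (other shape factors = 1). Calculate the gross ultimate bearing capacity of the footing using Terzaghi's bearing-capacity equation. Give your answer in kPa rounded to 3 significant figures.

q = γ·D_f = 17.4 × 2.56 = 44.544 kPa.
For the ½γBN_γ term take γ' = 18.9 − 9.81 = 9.09 kN/m³ (soil below base is submerged).
q·N_q = 44.544 × 14.7 = 654.8 kPa
0.5·γ·B·N_γ·s_γ = 0.5 × 9.09 × 1.1 × 16.7 × 0.6 = 50.095 kPa
q_ult = 654.8 + 50.095 = 704.89 kPa.

q_ult ≈ 705 kPa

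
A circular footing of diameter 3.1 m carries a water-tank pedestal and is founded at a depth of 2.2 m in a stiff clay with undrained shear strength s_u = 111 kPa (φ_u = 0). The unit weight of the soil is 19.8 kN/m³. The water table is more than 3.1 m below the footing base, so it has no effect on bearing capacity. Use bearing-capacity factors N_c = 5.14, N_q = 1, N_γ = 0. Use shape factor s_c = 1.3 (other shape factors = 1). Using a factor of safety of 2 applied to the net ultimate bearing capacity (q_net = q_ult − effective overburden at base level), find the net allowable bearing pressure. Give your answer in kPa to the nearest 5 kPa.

q_all(net) ≈ 370 kPa

Effective surcharge at the founding depth q = γ·D_f = 19.8 × 2.2 = 43.56 kPa.
q_ult = c·N_c·s_c + q·N_q
     = 111 × 5.14 × 1.3 + 43.56 × 1
     = 741.7 + 43.56 = 785.26 kPa.
Net ultimate: q_net = 785.26 − 43.56 = 741.7 kPa.
q_all(net) = 741.7 / 2 = 370.85 kPa.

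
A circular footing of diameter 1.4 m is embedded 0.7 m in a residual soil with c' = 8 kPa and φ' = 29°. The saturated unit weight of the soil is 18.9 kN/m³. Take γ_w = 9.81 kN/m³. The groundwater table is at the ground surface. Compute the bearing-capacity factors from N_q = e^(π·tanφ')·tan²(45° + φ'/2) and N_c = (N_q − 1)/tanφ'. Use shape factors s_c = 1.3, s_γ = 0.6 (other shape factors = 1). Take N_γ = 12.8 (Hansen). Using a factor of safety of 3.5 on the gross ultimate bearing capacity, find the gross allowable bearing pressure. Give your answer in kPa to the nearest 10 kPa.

N_q = e^(π·tan29°)·tan²(59.5°) = 16.44; N_c = (N_q − 1)/tanφ' = 27.86.
With the water table at the surface the whole profile is submerged: γ' = 18.9 − 9.81 = 9.09 kN/m³, so q = γ'·D_f = 6.363 kPa; the same γ' applies in the ½γBN_γ term.
q_ult = c·N_c·s_c + q·N_q + 0.5·γ·B·N_γ·s_γ
     = 8 × 27.86 × 1.3 + 6.363 × 16.443 + 0.5 × 9.09 × 1.4 × 12.8 × 0.6
     = 289.75 + 104.63 + 48.868 = 443.25 kPa.
q_all = 443.25 / 3.5 = 126.64 kPa.

q_all ≈ 130 kPa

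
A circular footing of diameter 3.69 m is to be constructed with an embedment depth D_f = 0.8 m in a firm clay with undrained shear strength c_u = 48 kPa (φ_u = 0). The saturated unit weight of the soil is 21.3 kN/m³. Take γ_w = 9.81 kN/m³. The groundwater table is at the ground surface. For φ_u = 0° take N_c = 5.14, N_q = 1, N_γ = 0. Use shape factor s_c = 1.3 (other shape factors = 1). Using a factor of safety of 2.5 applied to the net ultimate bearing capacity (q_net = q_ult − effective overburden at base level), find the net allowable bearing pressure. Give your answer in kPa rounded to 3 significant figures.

Water table at ground surface, so effective unit weight γ' = 21.3 − 9.81 = 11.49 kN/m³ is used throughout; overburden q = 11.49 × 0.8 = 9.192 kPa.
Cohesion term c·N_c·s_c = 48 × 5.14 × 1.3 = 320.74 kPa; surcharge term q·N_q = 9.192 × 1 = 9.192 kPa.
q_ult = 320.74 + 9.192 = 329.93 kPa.
Net ultimate: q_net = 329.93 − 9.192 = 320.74 kPa.
q_all(net) = 320.74 / 2.5 = 128.29 kPa.

q_all(net) ≈ 128 kPa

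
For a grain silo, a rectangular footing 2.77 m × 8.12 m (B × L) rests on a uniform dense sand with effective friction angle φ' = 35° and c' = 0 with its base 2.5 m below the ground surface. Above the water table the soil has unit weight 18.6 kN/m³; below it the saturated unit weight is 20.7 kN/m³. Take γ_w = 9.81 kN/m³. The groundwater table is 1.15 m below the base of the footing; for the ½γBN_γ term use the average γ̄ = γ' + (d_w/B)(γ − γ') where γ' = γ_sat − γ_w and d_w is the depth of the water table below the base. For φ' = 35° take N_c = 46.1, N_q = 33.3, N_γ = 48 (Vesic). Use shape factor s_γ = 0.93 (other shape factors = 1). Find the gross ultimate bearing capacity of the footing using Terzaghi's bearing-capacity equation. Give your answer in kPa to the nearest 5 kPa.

q = γ·D_f = 18.6 × 2.5 = 46.5 kPa.
γ' = 10.89 kN/m³; averaging over the depth B below the base, γ̄ = γ' + (d_w/B)(γ − γ') = 14.091 kN/m³.
q·N_q = 46.5 × 33.3 = 1548.4 kPa
0.5·γ·B·N_γ·s_γ = 0.5 × 14.091 × 2.77 × 48 × 0.93 = 871.19 kPa
q_ult = 1548.4 + 871.19 = 2419.6 kPa.

q_ult ≈ 2420 kPa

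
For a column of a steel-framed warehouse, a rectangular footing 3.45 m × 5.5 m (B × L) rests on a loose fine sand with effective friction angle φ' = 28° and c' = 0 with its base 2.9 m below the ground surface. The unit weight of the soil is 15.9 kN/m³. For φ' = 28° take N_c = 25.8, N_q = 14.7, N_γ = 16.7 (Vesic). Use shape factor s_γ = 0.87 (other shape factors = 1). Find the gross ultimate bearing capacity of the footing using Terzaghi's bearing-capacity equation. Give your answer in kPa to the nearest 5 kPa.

q_ult ≈ 1075 kPa

Overburden at base level: q = 15.9 × 2.9 = 46.11 kPa.
Surcharge term q·N_q = 46.11 × 14.7 = 677.82 kPa; self-weight term 0.5·γ·B·N_γ·s_γ = 0.5 × 15.9 × 3.45 × 16.7 × 0.87 = 398.49 kPa.
q_ult = 677.82 + 398.49 = 1076.3 kPa.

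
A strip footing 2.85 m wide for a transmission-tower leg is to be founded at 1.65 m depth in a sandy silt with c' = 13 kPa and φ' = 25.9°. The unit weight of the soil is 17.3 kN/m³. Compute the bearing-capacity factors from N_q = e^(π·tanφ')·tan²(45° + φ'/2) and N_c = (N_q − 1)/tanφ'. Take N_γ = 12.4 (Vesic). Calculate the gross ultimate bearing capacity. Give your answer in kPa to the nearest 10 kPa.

tan25.9° = 0.4856, so N_q = e^(π×0.4856)·tan²(57.95°) = 4.597 × 2.551 = 11.73.
N_c = (11.73 − 1)/tan25.9° = 22.09.
Overburden at base level: q = 17.3 × 1.65 = 28.545 kPa.
Cohesion term c·N_c = 13 × 22.094 = 287.23 kPa; surcharge term q·N_q = 28.545 × 11.728 = 334.79 kPa; self-weight term 0.5·γ·B·N_γ = 0.5 × 17.3 × 2.85 × 12.4 = 305.69 kPa.
q_ult = 287.23 + 334.79 + 305.69 = 927.71 kPa.

q_ult ≈ 930 kPa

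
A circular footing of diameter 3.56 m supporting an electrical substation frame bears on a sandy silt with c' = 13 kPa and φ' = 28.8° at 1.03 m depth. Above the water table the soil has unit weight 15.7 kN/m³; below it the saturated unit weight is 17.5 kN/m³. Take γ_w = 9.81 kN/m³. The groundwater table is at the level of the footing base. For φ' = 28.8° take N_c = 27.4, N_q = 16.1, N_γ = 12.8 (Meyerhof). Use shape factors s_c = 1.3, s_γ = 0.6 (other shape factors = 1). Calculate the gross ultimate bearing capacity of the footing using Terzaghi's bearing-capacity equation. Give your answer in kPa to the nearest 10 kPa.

q_ult ≈ 830 kPa

Overburden at base level: q = 15.7 × 1.03 = 16.171 kPa.
Below the base the soil is submerged, so the ½γBN_γ term uses γ' = 17.5 − 9.81 = 7.69 kN/m³.
Cohesion term c·N_c·s_c = 13 × 27.4 × 1.3 = 463.06 kPa; surcharge term q·N_q = 16.171 × 16.1 = 260.35 kPa; self-weight term 0.5·γ·B·N_γ·s_γ = 0.5 × 7.69 × 3.56 × 12.8 × 0.6 = 105.13 kPa.
q_ult = 463.06 + 260.35 + 105.13 = 828.54 kPa.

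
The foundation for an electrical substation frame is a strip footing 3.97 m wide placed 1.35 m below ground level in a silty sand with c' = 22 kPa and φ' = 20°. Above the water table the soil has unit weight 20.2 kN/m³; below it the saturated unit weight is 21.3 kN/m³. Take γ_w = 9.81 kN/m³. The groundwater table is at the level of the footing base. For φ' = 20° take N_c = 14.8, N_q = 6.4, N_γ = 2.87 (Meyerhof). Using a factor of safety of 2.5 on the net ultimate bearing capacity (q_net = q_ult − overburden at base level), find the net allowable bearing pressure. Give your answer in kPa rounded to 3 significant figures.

Overburden at base level: q = 20.2 × 1.35 = 27.27 kPa.
Below the base the soil is submerged, so the ½γBN_γ term uses γ' = 21.3 − 9.81 = 11.49 kN/m³.
Cohesion term c·N_c = 22 × 14.8 = 325.6 kPa; surcharge term q·N_q = 27.27 × 6.4 = 174.53 kPa; self-weight term 0.5·γ·B·N_γ = 0.5 × 11.49 × 3.97 × 2.87 = 65.458 kPa.
q_ult = 325.6 + 174.53 + 65.458 = 565.59 kPa.
q_net = 565.59 − 27.27 = 538.32 kPa.
q_all(net) = 538.32 / 2.5 = 215.33 kPa.

q_all(net) ≈ 215 kPa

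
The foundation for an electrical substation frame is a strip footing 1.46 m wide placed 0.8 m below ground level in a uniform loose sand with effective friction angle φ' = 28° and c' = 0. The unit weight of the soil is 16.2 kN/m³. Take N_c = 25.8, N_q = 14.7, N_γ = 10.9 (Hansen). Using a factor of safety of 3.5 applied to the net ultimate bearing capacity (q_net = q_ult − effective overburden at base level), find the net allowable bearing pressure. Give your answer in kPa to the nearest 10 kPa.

Effective surcharge at the founding depth q = γ·D_f = 16.2 × 0.8 = 12.96 kPa.
q_ult = q·N_q + 0.5·γ·B·N_γ
     = 12.96 × 14.7 + 0.5 × 16.2 × 1.46 × 10.9
     = 190.51 + 128.9 = 319.42 kPa.
Net ultimate: q_net = 319.42 − 12.96 = 306.46 kPa.
q_all(net) = 306.46 / 3.5 = 87.559 kPa.

q_all(net) ≈ 90 kPa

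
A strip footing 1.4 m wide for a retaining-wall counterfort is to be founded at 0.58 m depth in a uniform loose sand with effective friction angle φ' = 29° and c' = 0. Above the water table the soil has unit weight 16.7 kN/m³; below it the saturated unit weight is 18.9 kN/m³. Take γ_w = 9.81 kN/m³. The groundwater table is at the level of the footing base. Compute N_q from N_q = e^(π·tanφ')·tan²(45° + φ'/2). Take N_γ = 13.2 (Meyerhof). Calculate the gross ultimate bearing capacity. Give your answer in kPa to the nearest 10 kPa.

q_ult ≈ 240 kPa

tan29° = 0.5543, so N_q = e^(π×0.5543)·tan²(59.5°) = 5.705 × 2.882 = 16.44.
Overburden at base level: q = 16.7 × 0.58 = 9.686 kPa.
Below the base the soil is submerged, so the ½γBN_γ term uses γ' = 18.9 − 9.81 = 9.09 kN/m³.
Surcharge term q·N_q = 9.686 × 16.443 = 159.27 kPa; self-weight term 0.5·γ·B·N_γ = 0.5 × 9.09 × 1.4 × 13.2 = 83.992 kPa.
q_ult = 159.27 + 83.992 = 243.26 kPa.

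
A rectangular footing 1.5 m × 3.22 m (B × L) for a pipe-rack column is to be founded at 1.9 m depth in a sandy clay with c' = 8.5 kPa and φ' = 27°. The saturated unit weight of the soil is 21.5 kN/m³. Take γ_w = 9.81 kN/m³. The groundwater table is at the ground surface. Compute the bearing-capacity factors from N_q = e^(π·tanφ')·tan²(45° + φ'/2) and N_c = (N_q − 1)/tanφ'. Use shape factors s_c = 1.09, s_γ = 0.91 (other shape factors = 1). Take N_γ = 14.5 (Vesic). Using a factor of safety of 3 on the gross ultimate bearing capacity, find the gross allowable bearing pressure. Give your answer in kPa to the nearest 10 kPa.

q_all ≈ 210 kPa

N_q = e^(π·tan27°)·tan²(58.5°) = 13.2; N_c = (N_q − 1)/tanφ' = 23.94.
With the water table at the surface the whole profile is submerged: γ' = 21.5 − 9.81 = 11.69 kN/m³, so q = γ'·D_f = 22.211 kPa; the same γ' applies in the ½γBN_γ term.
q_ult = c·N_c·s_c + q·N_q + 0.5·γ·B·N_γ·s_γ
     = 8.5 × 23.942 × 1.09 + 22.211 × 13.199 + 0.5 × 11.69 × 1.5 × 14.5 × 0.91
     = 221.82 + 293.17 + 115.69 = 630.68 kPa.
q_all = 630.68 / 3 = 210.23 kPa.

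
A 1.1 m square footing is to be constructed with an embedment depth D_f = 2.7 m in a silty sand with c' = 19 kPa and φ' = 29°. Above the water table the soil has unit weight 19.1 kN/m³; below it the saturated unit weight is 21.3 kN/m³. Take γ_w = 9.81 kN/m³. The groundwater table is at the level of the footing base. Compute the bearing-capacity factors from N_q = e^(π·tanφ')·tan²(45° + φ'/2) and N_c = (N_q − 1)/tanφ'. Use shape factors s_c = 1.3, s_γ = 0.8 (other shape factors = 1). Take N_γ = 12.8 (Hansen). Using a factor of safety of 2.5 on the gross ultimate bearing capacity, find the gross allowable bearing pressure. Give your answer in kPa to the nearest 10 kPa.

N_q = e^(π·tan29°)·tan²(59.5°) = 16.44; N_c = (N_q − 1)/tanφ' = 27.86.
Effective surcharge at the founding depth q = γ·D_f = 19.1 × 2.7 = 51.57 kPa.
The water table coincides with the base, so in the self-weight term γ → γ' = 11.49 kN/m³.
q_ult = c·N_c·s_c + q·N_q + 0.5·γ·B·N_γ·s_γ
     = 19 × 27.86 × 1.3 + 51.57 × 16.443 + 0.5 × 11.49 × 1.1 × 12.8 × 0.8
     = 688.15 + 847.98 + 64.712 = 1600.8 kPa.
q_all = 1600.8 / 2.5 = 640.34 kPa.

q_all ≈ 640 kPa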